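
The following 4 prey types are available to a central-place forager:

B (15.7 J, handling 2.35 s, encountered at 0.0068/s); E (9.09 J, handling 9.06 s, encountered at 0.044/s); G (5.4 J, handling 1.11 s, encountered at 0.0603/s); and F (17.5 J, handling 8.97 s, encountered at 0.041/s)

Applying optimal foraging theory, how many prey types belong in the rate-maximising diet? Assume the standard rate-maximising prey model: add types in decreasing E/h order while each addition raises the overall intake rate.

4

Profitabilities (E/h, J/s): B 6.68, G 4.86, F 1.95, E 1. Add prey in this order while the next type's profitability exceeds the intake rate on those already taken.
Rate on top 1: 0.1051. G: 4.86 > 0.1051 → include.
Rate on top 2: 0.3993. F: 1.95 > 0.3993 → include.
Rate on top 3: 0.7926. E: 1 > 0.7926 → include.
Optimal diet: B, G, F, E — 4 of 4 types.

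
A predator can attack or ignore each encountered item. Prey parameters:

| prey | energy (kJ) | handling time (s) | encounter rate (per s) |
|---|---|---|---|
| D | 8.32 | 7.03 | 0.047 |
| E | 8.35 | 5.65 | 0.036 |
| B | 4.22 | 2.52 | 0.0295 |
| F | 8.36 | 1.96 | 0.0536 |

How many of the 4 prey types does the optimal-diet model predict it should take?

4

Rank by E/h (kJ/s): F 4.27, B 1.67, E 1.48, D 1.18. Include each in turn until the next type's E/h falls below the running intake rate.
Rate on top 1: 0.4055. B: 1.67 > 0.4055 → include.
Rate on top 2: 0.4855. E: 1.48 > 0.4855 → include.
Rate on top 3: 0.6315. D: 1.18 > 0.6315 → include.
Optimal diet: F, B, E, D — 4 of 4 types.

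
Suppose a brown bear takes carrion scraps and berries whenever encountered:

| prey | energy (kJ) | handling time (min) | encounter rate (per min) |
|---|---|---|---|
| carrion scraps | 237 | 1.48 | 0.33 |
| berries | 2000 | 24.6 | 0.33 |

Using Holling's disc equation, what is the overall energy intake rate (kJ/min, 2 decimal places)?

76.85 kJ/min

R = (0.33×237 + 0.33×2000) / (1 + 0.33×1.48 + 0.33×24.6) = 738.2/9.606 = 76.85 kJ/min.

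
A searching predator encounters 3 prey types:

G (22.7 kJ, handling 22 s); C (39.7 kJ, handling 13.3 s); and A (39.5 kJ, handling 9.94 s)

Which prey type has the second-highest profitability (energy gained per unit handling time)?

In descending order of E/h:
A: 39.5/9.94 = 3.97 kJ/s
C: 39.7/13.3 = 2.98 kJ/s
G: 22.7/22 = 1.03 kJ/s

C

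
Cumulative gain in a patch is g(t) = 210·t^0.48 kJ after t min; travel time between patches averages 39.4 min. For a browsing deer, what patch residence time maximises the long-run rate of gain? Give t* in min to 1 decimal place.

36.4 min

Maximise g(t)/(T+t): set derivative to zero → g'(t)(T+t) = g(t).
g'(t) = 0.48·210·t^-0.52. Setting 0.48·210·t^-0.52 = 210·t^0.48/(39.4+t) gives 0.48(39.4+t) = t, so 0.52·t = 0.48×39.4.
t* = 0.48×39.4/0.52 = 36.37 min.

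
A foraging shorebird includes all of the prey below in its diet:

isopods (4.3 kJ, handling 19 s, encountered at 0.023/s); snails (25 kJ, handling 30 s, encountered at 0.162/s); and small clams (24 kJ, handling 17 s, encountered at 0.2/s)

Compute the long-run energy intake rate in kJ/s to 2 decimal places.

R = Σλ_iE_i / (1 + Σλ_ih_i)
Numerator: 0.023×4.3 + 0.162×25 + 0.2×24 = 8.949
Denominator: 1 + 0.023×19 + 0.162×30 + 0.2×17 = 9.697
R = 8.949/9.697 = 0.9229 kJ/s

0.92 kJ/s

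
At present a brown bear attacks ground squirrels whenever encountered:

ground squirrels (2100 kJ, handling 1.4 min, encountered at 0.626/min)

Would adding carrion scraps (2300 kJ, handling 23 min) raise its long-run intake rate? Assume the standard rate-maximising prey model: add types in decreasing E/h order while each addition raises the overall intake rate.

No

Current rate: (0.626×2100)/(1 + 0.626×1.4) = 700.6 kJ/min.
carrion scraps: E/h = 2300/23 = 100 kJ/min.
100 < 700.6, so adding carrion scraps would lower the average — exclude it.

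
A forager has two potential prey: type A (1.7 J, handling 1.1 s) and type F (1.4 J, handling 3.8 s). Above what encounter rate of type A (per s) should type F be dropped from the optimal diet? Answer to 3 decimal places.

0.285 per s

Drop type F once their profitability E₂/h₂ falls below the rate achievable on type A alone: E₂/h₂ = λE₁/(1 + λh₁).
Solve for λ: λE₁h₂ = E₂(1 + λh₁) → λ(E₁h₂ − E₂h₁) = E₂ → λ = E₂/(E₁h₂ − E₂h₁).
λ = 1.4/(1.7×3.8 − 1.4×1.1) = 1.4/4.92 = 0.2846 per s.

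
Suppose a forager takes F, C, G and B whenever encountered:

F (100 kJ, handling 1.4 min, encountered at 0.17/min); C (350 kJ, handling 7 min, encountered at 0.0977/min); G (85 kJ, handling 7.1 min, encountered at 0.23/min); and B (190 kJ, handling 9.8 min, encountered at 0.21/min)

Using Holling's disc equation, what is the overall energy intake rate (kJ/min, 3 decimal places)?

19.713 kJ/min

R = Σλ_iE_i / (1 + Σλ_ih_i)
Numerator: 0.17×100 + 0.0977×350 + 0.23×85 + 0.21×190 = 110.6
Denominator: 1 + 0.17×1.4 + 0.0977×7 + 0.23×7.1 + 0.21×9.8 = 5.613
R = 110.6/5.613 = 19.71 kJ/min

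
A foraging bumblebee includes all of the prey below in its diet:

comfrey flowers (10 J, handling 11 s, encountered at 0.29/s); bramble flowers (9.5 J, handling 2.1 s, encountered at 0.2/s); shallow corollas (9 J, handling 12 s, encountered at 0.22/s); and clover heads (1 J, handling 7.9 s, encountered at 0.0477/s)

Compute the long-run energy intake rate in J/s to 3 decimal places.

0.895 J/s

Energy encountered per unit search time: 0.29×10 + 0.2×9.5 + 0.22×9 + 0.0477×1 = 6.828 J/s.
Handling time per unit search time: 0.29×11 + 0.2×2.1 + 0.22×12 + 0.0477×7.9 = 6.627.
Rate = 6.828/(1 + 6.627) = 0.8952 J/s.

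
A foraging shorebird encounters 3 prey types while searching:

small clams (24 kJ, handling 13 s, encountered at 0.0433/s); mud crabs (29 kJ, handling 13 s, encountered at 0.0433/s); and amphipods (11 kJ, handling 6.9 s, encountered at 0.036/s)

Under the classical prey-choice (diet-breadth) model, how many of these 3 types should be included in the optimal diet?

3

Profitabilities (E/h, kJ/s): mud crabs 2.23, small clams 1.85, amphipods 1.59. Add prey in this order while the next type's profitability exceeds the intake rate on those already taken.
Rate on top 1: 0.8034. small clams: 1.85 > 0.8034 → include.
Rate on top 2: 1.08. amphipods: 1.59 > 1.08 → include.
Optimal diet: mud crabs, small clams, amphipods — 3 of 3 types.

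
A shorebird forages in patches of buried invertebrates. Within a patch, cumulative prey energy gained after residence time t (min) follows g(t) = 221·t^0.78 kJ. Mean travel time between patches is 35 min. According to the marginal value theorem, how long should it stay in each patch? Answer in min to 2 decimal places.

Optimal t* satisfies g'(t*) = g(t*)/(T + t*).
g'(t) = 0.78·221·t^-0.22. Setting 0.78·221·t^-0.22 = 221·t^0.78/(35+t) gives 0.78(35+t) = t, so 0.22·t = 0.78×35.
t* = 0.78×35/0.22 = 124.1 min.

124.09 min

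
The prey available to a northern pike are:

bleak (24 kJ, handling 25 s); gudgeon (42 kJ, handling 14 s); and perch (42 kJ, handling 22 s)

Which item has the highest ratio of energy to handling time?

Profitability E/h (kJ/s): bleak = 24/25 = 0.96, gudgeon = 42/14 = 3, perch = 42/22 = 1.91.
Ranked: gudgeon > perch > bleak.

gudgeon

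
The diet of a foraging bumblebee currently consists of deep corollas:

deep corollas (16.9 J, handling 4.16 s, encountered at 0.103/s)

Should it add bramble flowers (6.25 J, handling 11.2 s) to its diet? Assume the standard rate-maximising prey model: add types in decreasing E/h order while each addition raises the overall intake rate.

On deep corollas alone, R = ΣλE/(1+Σλh) = 1.741/1.428 = 1.219 J/s.
Profitability of bramble flowers: 6.25/11.2 = 0.558 J/s.
0.558 < 1.219, so adding bramble flowers would lower the average — exclude it.

No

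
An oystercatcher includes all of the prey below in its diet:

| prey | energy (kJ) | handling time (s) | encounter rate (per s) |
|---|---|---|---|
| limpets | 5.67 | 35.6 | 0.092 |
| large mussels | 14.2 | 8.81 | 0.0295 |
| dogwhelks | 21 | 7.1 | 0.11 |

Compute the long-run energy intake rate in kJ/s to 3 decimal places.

0.611 kJ/s

R = Σλ_iE_i / (1 + Σλ_ih_i)
Numerator: 0.092×5.67 + 0.0295×14.2 + 0.11×21 = 3.251
Denominator: 1 + 0.092×35.6 + 0.0295×8.81 + 0.11×7.1 = 5.316
R = 3.251/5.316 = 0.6115 kJ/s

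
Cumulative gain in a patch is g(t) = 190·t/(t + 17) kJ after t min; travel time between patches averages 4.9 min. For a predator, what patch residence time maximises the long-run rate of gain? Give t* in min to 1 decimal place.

9.1 min

Optimal t* satisfies g'(t*) = g(t*)/(T + t*).
g'(t) = 190·17/(t + 17)². Setting 190·17/(t+17)² = 190t/[(t+17)(4.9+t)] gives 17(4.9+t) = t(t+17), so t² = 17×4.9 = 83.3.
t* = √83.3 = 9.127 min.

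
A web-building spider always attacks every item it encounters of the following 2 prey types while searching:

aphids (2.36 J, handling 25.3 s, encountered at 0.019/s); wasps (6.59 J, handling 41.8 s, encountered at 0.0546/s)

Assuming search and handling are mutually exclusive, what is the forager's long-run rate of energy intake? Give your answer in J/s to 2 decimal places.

0.11 J/s

R = (0.019×2.36 + 0.0546×6.59) / (1 + 0.019×25.3 + 0.0546×41.8) = 0.4047/3.763 = 0.1075 J/s.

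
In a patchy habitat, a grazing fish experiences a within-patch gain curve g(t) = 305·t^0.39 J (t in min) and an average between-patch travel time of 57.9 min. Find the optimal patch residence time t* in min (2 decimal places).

37.02 min

By the marginal value theorem, leave when the instantaneous gain rate g'(t) equals the habitat-wide average g(t)/(T + t).
g'(t) = 0.39·305·t^-0.61. Setting 0.39·305·t^-0.61 = 305·t^0.39/(57.9+t) gives 0.39(57.9+t) = t, so 0.61·t = 0.39×57.9.
t* = 0.39×57.9/0.61 = 37.02 min.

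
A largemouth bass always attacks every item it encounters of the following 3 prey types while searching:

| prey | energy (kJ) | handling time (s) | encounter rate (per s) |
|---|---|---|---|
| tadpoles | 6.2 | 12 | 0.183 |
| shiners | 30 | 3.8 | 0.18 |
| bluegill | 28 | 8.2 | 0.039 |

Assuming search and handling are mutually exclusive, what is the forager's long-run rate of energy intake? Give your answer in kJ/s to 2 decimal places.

Energy encountered per unit search time: 0.183×6.2 + 0.18×30 + 0.039×28 = 7.627 kJ/s.
Handling time per unit search time: 0.183×12 + 0.18×3.8 + 0.039×8.2 = 3.2.
Rate = 7.627/(1 + 3.2) = 1.816 kJ/s.

1.82 kJ/s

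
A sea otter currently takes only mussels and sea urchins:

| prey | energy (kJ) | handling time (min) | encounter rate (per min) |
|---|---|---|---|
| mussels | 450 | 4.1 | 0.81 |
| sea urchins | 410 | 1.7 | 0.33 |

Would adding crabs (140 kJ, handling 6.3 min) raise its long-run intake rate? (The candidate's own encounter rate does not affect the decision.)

On mussels and sea urchins alone, R = ΣλE/(1+Σλh) = 499.8/4.882 = 102.4 kJ/min.
crabs: E/h = 140/6.3 = 22.22 kJ/min.
22.22 < 102.4, so adding crabs would lower the average — exclude it.

No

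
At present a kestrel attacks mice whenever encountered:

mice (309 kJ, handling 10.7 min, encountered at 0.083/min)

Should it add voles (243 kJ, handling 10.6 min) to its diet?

Current rate: (0.083×309)/(1 + 0.083×10.7) = 13.58 kJ/min.
voles: E/h = 243/10.6 = 22.92 kJ/min.
Since 22.92 > R, including voles increases the long-run rate.

Yes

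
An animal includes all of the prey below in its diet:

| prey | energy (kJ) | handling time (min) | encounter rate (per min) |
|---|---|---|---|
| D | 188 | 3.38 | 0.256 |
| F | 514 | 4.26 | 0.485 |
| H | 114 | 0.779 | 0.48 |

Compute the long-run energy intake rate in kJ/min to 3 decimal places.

R = (0.256×188 + 0.485×514 + 0.48×114) / (1 + 0.256×3.38 + 0.485×4.26 + 0.48×0.779) = 352.1/4.305 = 81.79 kJ/min.

81.792 kJ/min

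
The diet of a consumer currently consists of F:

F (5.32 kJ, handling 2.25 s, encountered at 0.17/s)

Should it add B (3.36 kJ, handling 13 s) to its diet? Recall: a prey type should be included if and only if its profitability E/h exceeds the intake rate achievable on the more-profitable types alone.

Intake rate on the current diet: R = (0.17×5.32) / (1 + 0.17×2.25) = 0.9044/1.383 = 0.6542 kJ/s.
B: E/h = 3.36/13 = 0.2585 kJ/s.
0.2585 < 0.6542, so adding B would lower the average — exclude it.

No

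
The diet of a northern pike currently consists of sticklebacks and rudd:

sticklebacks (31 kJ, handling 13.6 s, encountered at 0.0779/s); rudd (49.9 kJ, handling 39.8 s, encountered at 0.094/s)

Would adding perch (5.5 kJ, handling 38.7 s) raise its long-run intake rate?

No

On sticklebacks and rudd alone, R = ΣλE/(1+Σλh) = 7.105/5.801 = 1.225 kJ/s.
Profitability of perch: 5.5/38.7 = 0.1421 kJ/s.
Since 0.1421 < R, time spent handling perch is better spent searching.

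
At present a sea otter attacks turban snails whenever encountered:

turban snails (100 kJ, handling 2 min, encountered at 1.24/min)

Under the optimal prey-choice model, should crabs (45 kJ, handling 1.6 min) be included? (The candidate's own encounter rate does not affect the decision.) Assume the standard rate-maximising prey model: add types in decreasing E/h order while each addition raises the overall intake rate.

Current rate: (1.24×100)/(1 + 1.24×2) = 35.63 kJ/min.
Profitability of crabs: 45/1.6 = 28.12 kJ/min.
Since 28.12 < R, time spent handling crabs is better spent searching.

No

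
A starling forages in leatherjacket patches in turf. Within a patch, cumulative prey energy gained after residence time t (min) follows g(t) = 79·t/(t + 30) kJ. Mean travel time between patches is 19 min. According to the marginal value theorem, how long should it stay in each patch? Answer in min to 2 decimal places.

23.87 min

Optimal t* satisfies g'(t*) = g(t*)/(T + t*).
g'(t) = 79·30/(t + 30)². Setting 79·30/(t+30)² = 79t/[(t+30)(19+t)] gives 30(19+t) = t(t+30), so t² = 30×19 = 570.
t* = √570 = 23.87 min.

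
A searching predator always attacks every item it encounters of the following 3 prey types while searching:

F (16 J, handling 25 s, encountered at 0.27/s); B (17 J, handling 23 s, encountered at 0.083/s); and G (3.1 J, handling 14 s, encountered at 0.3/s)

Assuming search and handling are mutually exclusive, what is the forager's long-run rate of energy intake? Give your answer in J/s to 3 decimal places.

Energy encountered per unit search time: 0.27×16 + 0.083×17 + 0.3×3.1 = 6.661 J/s.
Handling time per unit search time: 0.27×25 + 0.083×23 + 0.3×14 = 12.86.
Rate = 6.661/(1 + 12.86) = 0.4806 J/s.

0.481 J/s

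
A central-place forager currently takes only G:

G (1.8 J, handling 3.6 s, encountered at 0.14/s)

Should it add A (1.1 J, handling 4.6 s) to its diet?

Yes

On G alone, R = ΣλE/(1+Σλh) = 0.252/1.504 = 0.1676 J/s.
Profitability of A: 1.1/4.6 = 0.2391 J/s.
0.2391 > 0.1676, so adding A raises the average — include it.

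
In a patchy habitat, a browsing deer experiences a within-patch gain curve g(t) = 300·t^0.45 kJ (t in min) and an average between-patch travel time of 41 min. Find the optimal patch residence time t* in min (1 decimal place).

33.5 min

Optimal t* satisfies g'(t*) = g(t*)/(T + t*).
g'(t) = 0.45·300·t^-0.55. Setting 0.45·300·t^-0.55 = 300·t^0.45/(41+t) gives 0.45(41+t) = t, so 0.55·t = 0.45×41.
t* = 0.45×41/0.55 = 33.55 min.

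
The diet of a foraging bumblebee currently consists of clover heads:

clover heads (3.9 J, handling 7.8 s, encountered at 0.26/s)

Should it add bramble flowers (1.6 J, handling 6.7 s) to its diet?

Current rate: (0.26×3.9)/(1 + 0.26×7.8) = 0.3349 J/s.
bramble flowers: E/h = 1.6/6.7 = 0.2388 J/s.
Since 0.2388 < R, time spent handling bramble flowers is better spent searching.

No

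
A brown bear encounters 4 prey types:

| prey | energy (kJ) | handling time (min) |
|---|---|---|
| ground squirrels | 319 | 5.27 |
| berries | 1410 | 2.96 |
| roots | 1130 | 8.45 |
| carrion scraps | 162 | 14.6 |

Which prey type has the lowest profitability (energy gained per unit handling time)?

In descending order of E/h:
berries: 1410/2.96 = 476 kJ/min
roots: 1130/8.45 = 134 kJ/min
ground squirrels: 319/5.27 = 60.5 kJ/min
carrion scraps: 162/14.6 = 11.1 kJ/min

carrion scraps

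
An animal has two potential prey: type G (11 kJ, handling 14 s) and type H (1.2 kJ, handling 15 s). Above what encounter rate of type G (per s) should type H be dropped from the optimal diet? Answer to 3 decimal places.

At the threshold, the rate on type G alone equals the profitability of type H: λ·11/(1 + λ·14) = 1.2/15 = 0.08.
Rearranging, λ(11 − 0.08×14) = 0.08, so λ = 0.08/9.88 = 0.008097 per s.

0.008 per s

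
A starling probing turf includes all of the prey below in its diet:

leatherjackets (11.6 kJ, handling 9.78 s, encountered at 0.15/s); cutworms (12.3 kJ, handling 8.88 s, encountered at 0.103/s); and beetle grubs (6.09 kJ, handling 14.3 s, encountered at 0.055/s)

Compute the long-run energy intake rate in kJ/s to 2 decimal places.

0.80 kJ/s

Energy encountered per unit search time: 0.15×11.6 + 0.103×12.3 + 0.055×6.09 = 3.342 kJ/s.
Handling time per unit search time: 0.15×9.78 + 0.103×8.88 + 0.055×14.3 = 3.168.
Rate = 3.342/(1 + 3.168) = 0.8018 kJ/s.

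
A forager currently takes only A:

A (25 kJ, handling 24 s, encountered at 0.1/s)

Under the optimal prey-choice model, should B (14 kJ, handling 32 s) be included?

Current rate: (0.1×25)/(1 + 0.1×24) = 0.7353 kJ/s.
B: E/h = 14/32 = 0.4375 kJ/s.
0.4375 < 0.7353, so adding B would lower the average — exclude it.

No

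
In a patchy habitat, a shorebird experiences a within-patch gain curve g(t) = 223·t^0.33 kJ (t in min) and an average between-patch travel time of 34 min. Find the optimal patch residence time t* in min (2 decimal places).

Maximise g(t)/(T+t): set derivative to zero → g'(t)(T+t) = g(t).
g'(t) = 0.33·223·t^-0.67. Setting 0.33·223·t^-0.67 = 223·t^0.33/(34+t) gives 0.33(34+t) = t, so 0.67·t = 0.33×34.
t* = 0.33×34/0.67 = 16.75 min.

16.75 min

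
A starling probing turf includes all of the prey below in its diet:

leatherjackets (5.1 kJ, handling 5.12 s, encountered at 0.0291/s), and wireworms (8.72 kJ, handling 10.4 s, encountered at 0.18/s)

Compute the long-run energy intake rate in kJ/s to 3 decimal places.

R = (0.0291×5.1 + 0.18×8.72) / (1 + 0.0291×5.12 + 0.18×10.4) = 1.718/3.021 = 0.5687 kJ/s.

0.569 kJ/s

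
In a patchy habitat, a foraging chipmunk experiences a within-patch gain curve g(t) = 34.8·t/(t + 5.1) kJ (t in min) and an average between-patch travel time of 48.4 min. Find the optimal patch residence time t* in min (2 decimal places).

15.71 min

Optimal t* satisfies g'(t*) = g(t*)/(T + t*).
g'(t) = 34.8·5.1/(t + 5.1)². Setting 34.8·5.1/(t+5.1)² = 34.8t/[(t+5.1)(48.4+t)] gives 5.1(48.4+t) = t(t+5.1), so t² = 5.1×48.4 = 246.8.
t* = √246.8 = 15.71 min.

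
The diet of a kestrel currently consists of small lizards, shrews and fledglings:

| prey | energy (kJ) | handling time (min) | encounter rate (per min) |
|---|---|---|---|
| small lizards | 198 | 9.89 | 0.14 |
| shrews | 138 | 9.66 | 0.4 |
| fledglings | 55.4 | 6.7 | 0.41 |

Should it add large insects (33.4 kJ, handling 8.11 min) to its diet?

No

Current rate: (0.14×198 + 0.4×138 + 0.41×55.4)/(1 + 0.14×9.89 + 0.4×9.66 + 0.41×6.7) = 11.74 kJ/min.
large insects: E/h = 33.4/8.11 = 4.118 kJ/min.
4.118 < 11.74, so adding large insects would lower the average — exclude it.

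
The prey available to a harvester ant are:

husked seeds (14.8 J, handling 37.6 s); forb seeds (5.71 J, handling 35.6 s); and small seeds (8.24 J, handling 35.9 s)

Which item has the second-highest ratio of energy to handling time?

small seeds

Profitability E/h (J/s): husked seeds = 14.8/37.6 = 0.394, forb seeds = 5.71/35.6 = 0.16, small seeds = 8.24/35.9 = 0.23.
Ranked: husked seeds > small seeds > forb seeds.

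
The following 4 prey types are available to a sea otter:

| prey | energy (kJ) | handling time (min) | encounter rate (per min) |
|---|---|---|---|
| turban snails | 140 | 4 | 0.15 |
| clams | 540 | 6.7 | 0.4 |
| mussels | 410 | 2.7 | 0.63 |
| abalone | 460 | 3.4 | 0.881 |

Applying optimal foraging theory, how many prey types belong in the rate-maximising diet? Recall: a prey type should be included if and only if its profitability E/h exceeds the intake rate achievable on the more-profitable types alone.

E/h in descending order: mussels 152, abalone 135, clams 80.6, turban snails 35 kJ/min. The optimal diet is the largest prefix of this list for which every included type satisfies E_i/h_i > R on the types above it.
Rate on top 1: 95.63. abalone: 135 > 95.63 → include.
Rate on top 2: 116.5. clams: 80.6 < 116.5 → exclude; stop.
Optimal diet: mussels, abalone — 2 of 4 types.

2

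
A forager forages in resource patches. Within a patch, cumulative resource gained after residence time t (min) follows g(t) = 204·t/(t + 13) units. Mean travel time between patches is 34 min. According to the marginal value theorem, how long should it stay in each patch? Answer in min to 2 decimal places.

21.02 min

Maximise g(t)/(T+t): set derivative to zero → g'(t)(T+t) = g(t).
g'(t) = 204·13/(t + 13)². Setting 204·13/(t+13)² = 204t/[(t+13)(34+t)] gives 13(34+t) = t(t+13), so t² = 13×34 = 442.
t* = √442 = 21.02 min.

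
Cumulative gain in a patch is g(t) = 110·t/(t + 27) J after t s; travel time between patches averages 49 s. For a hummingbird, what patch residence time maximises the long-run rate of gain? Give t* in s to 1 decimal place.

36.4 s

Optimal t* satisfies g'(t*) = g(t*)/(T + t*).
g'(t) = 110·27/(t + 27)². Setting 110·27/(t+27)² = 110t/[(t+27)(49+t)] gives 27(49+t) = t(t+27), so t² = 27×49 = 1323.
t* = √1323 = 36.37 s.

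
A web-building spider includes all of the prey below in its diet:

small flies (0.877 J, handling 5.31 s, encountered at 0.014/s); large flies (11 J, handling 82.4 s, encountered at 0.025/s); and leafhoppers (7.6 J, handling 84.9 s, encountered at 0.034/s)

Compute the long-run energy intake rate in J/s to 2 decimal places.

0.09 J/s

Energy encountered per unit search time: 0.014×0.877 + 0.025×11 + 0.034×7.6 = 0.5457 J/s.
Handling time per unit search time: 0.014×5.31 + 0.025×82.4 + 0.034×84.9 = 5.021.
Rate = 0.5457/(1 + 5.021) = 0.09063 J/s.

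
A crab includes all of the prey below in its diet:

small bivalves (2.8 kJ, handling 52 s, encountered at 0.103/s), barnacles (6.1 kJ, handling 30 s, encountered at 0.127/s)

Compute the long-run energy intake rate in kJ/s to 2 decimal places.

R = (0.103×2.8 + 0.127×6.1) / (1 + 0.103×52 + 0.127×30) = 1.063/10.17 = 0.1046 kJ/s.

0.10 kJ/s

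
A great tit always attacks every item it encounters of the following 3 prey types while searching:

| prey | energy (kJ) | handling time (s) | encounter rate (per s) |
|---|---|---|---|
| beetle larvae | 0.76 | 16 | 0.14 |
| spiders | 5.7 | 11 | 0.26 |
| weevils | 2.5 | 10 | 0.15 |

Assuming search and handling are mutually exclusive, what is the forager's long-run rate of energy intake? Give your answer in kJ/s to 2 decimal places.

0.26 kJ/s

Energy encountered per unit search time: 0.14×0.76 + 0.26×5.7 + 0.15×2.5 = 1.963 kJ/s.
Handling time per unit search time: 0.14×16 + 0.26×11 + 0.15×10 = 6.6.
Rate = 1.963/(1 + 6.6) = 0.2583 kJ/s.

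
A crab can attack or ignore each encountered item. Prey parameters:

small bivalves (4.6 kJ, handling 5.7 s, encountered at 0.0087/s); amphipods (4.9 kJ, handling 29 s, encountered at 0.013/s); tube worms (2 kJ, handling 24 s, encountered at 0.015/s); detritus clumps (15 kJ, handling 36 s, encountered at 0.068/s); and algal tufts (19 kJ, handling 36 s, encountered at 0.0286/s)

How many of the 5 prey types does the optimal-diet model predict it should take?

3

E/h in descending order: small bivalves 0.807, algal tufts 0.528, detritus clumps 0.417, amphipods 0.169, tube worms 0.0833 kJ/s. The optimal diet is the largest prefix of this list for which every included type satisfies E_i/h_i > R on the types above it.
Rate on top 1: 0.03813. algal tufts: 0.528 > 0.03813 → include.
Rate on top 2: 0.2806. detritus clumps: 0.417 > 0.2806 → include.
Rate on top 3: 0.3542. amphipods: 0.169 < 0.3542 → exclude; stop.
Optimal diet: small bivalves, algal tufts, detritus clumps — 3 of 5 types.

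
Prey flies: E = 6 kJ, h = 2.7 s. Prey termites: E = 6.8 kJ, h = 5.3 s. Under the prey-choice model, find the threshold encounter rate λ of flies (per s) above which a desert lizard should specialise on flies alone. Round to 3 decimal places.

0.506 per s

Drop termites once their profitability E₂/h₂ falls below the rate achievable on flies alone: E₂/h₂ = λE₁/(1 + λh₁).
Solve for λ: λE₁h₂ = E₂(1 + λh₁) → λ(E₁h₂ − E₂h₁) = E₂ → λ = E₂/(E₁h₂ − E₂h₁).
λ = 6.8/(6×5.3 − 6.8×2.7) = 6.8/13.44 = 0.506 per s.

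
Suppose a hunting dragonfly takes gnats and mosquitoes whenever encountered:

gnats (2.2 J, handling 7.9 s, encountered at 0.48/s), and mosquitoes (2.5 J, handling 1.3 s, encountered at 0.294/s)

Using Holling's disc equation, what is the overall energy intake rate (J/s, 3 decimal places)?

Energy encountered per unit search time: 0.48×2.2 + 0.294×2.5 = 1.791 J/s.
Handling time per unit search time: 0.48×7.9 + 0.294×1.3 = 4.174.
Rate = 1.791/(1 + 4.174) = 0.3461 J/s.

0.346 J/s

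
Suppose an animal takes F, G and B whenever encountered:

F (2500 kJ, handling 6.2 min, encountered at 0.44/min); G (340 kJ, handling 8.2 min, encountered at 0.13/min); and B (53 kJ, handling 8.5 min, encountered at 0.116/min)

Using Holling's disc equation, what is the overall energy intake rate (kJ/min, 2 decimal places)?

R = (0.44×2500 + 0.13×340 + 0.116×53) / (1 + 0.44×6.2 + 0.13×8.2 + 0.116×8.5) = 1150/5.78 = 199 kJ/min.

199.02 kJ/min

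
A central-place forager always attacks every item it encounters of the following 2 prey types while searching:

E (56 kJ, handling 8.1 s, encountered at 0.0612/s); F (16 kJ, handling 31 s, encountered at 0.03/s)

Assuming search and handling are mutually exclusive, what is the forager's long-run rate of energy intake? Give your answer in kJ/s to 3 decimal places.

1.611 kJ/s

Energy encountered per unit search time: 0.0612×56 + 0.03×16 = 3.907 kJ/s.
Handling time per unit search time: 0.0612×8.1 + 0.03×31 = 1.426.
Rate = 3.907/(1 + 1.426) = 1.611 kJ/s.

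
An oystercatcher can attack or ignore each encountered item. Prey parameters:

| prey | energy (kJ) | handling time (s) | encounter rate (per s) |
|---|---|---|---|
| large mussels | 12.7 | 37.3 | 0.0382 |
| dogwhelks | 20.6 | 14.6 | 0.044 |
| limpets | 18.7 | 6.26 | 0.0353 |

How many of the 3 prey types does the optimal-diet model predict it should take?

2

E/h in descending order: limpets 2.99, dogwhelks 1.41, large mussels 0.34 kJ/s. The optimal diet is the largest prefix of this list for which every included type satisfies E_i/h_i > R on the types above it.
Rate on top 1: 0.5406. dogwhelks: 1.41 > 0.5406 → include.
Rate on top 2: 0.8407. large mussels: 0.34 < 0.8407 → exclude; stop.
Optimal diet: limpets, dogwhelks — 2 of 3 types.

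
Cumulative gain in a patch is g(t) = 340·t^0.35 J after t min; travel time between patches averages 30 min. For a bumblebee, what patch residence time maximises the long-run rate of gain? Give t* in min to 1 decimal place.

16.2 min

By the marginal value theorem, leave when the instantaneous gain rate g'(t) equals the habitat-wide average g(t)/(T + t).
g'(t) = 0.35·340·t^-0.65. Setting 0.35·340·t^-0.65 = 340·t^0.35/(30+t) gives 0.35(30+t) = t, so 0.65·t = 0.35×30.
t* = 0.35×30/0.65 = 16.15 min.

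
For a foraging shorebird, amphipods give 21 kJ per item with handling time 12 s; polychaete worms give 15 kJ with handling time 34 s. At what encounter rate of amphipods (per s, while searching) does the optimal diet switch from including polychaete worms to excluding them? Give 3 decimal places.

Drop polychaete worms once their profitability E₂/h₂ falls below the rate achievable on amphipods alone: E₂/h₂ = λE₁/(1 + λh₁).
Solve for λ: λE₁h₂ = E₂(1 + λh₁) → λ(E₁h₂ − E₂h₁) = E₂ → λ = E₂/(E₁h₂ − E₂h₁).
λ = 15/(21×34 − 15×12) = 15/534 = 0.02809 per s.

0.028 per s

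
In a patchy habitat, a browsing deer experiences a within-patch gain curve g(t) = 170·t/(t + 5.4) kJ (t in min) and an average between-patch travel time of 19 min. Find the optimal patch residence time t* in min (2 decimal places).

10.13 min

Maximise g(t)/(T+t): set derivative to zero → g'(t)(T+t) = g(t).
g'(t) = 170·5.4/(t + 5.4)². Setting 170·5.4/(t+5.4)² = 170t/[(t+5.4)(19+t)] gives 5.4(19+t) = t(t+5.4), so t² = 5.4×19 = 102.6.
t* = √102.6 = 10.13 min.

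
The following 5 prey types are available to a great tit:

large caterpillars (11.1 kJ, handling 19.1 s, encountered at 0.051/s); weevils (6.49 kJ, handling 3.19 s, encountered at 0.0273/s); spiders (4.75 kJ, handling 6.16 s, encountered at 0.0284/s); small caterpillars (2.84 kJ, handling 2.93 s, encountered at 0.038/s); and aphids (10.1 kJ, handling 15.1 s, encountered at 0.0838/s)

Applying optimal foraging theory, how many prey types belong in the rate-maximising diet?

Profitabilities (E/h, kJ/s): weevils 2.03, small caterpillars 0.969, spiders 0.771, aphids 0.669, large caterpillars 0.581. Add prey in this order while the next type's profitability exceeds the intake rate on those already taken.
Rate on top 1: 0.163. small caterpillars: 0.969 > 0.163 → include.
Rate on top 2: 0.2379. spiders: 0.771 > 0.2379 → include.
Rate on top 3: 0.3058. aphids: 0.669 > 0.3058 → include.
Rate on top 4: 0.4799. large caterpillars: 0.581 > 0.4799 → include.
Optimal diet: weevils, small caterpillars, spiders, aphids, large caterpillars — 5 of 5 types.

5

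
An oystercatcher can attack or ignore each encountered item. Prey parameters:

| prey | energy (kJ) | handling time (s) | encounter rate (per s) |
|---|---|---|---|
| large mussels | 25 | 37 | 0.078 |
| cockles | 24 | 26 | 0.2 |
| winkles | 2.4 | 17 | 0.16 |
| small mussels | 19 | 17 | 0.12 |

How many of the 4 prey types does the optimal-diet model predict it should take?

Rank by E/h (kJ/s): small mussels 1.12, cockles 0.923, large mussels 0.676, winkles 0.141. Include each in turn until the next type's E/h falls below the running intake rate.
Rate on top 1: 0.75. cockles: 0.923 > 0.75 → include.
Rate on top 2: 0.8592. large mussels: 0.676 < 0.8592 → exclude; stop.
Optimal diet: small mussels, cockles — 2 of 4 types.

2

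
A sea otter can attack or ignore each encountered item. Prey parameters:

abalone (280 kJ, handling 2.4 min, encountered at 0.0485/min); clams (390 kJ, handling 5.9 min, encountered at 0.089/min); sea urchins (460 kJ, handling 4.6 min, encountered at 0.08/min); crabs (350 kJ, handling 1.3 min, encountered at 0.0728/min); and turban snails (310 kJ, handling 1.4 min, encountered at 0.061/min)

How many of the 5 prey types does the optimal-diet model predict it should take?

5

E/h in descending order: crabs 269, turban snails 221, abalone 117, sea urchins 100, clams 66.1 kJ/min. The optimal diet is the largest prefix of this list for which every included type satisfies E_i/h_i > R on the types above it.
Rate on top 1: 23.28. turban snails: 221 > 23.28 → include.
Rate on top 2: 37.62. abalone: 117 > 37.62 → include.
Rate on top 3: 44.71. sea urchins: 100 > 44.71 → include.
Rate on top 4: 56.94. clams: 66.1 > 56.94 → include.
Optimal diet: crabs, turban snails, abalone, sea urchins, clams — 5 of 5 types.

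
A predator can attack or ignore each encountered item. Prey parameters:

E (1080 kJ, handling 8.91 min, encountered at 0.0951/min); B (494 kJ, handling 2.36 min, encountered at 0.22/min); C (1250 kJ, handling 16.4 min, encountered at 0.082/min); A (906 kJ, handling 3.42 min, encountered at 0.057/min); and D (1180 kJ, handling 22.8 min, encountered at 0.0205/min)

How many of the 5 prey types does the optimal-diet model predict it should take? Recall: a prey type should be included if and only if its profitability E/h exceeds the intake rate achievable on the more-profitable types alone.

3

Profitabilities (E/h, kJ/min): A 265, B 209, E 121, C 76.2, D 51.8. Add prey in this order while the next type's profitability exceeds the intake rate on those already taken.
Rate on top 1: 43.22. B: 209 > 43.22 → include.
Rate on top 2: 93.53. E: 121 > 93.53 → include.
Rate on top 3: 102.7. C: 76.2 < 102.7 → exclude; stop.
Optimal diet: A, B, E — 3 of 5 types.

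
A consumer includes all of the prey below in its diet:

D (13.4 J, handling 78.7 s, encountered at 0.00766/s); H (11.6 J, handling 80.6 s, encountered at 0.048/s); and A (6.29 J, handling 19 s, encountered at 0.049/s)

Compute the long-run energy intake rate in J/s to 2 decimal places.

R = (0.00766×13.4 + 0.048×11.6 + 0.049×6.29) / (1 + 0.00766×78.7 + 0.048×80.6 + 0.049×19) = 0.9677/6.403 = 0.1511 J/s.

0.15 J/s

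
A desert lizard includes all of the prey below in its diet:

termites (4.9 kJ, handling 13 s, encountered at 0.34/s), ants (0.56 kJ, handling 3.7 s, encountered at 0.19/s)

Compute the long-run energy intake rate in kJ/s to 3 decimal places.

Energy encountered per unit search time: 0.34×4.9 + 0.19×0.56 = 1.772 kJ/s.
Handling time per unit search time: 0.34×13 + 0.19×3.7 = 5.123.
Rate = 1.772/(1 + 5.123) = 0.2895 kJ/s.

0.289 kJ/s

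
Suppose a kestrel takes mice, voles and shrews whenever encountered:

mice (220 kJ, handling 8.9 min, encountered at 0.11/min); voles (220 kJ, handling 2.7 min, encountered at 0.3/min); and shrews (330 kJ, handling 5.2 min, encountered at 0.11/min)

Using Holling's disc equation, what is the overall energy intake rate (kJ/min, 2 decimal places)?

37.64 kJ/min

Energy encountered per unit search time: 0.11×220 + 0.3×220 + 0.11×330 = 126.5 kJ/min.
Handling time per unit search time: 0.11×8.9 + 0.3×2.7 + 0.11×5.2 = 2.361.
Rate = 126.5/(1 + 2.361) = 37.64 kJ/min.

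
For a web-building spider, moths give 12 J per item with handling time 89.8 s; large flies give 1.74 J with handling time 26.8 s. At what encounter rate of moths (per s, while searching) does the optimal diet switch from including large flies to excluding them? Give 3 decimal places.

0.011 per s

At the threshold, the rate on moths alone equals the profitability of large flies: λ·12/(1 + λ·89.8) = 1.74/26.8 = 0.06493.
Rearranging, λ(12 − 0.06493×89.8) = 0.06493, so λ = 0.06493/6.17 = 0.01052 per s.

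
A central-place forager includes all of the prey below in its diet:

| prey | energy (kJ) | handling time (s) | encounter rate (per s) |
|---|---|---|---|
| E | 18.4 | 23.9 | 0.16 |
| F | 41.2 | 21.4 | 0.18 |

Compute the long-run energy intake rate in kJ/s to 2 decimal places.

1.19 kJ/s

R = Σλ_iE_i / (1 + Σλ_ih_i)
Numerator: 0.16×18.4 + 0.18×41.2 = 10.36
Denominator: 1 + 0.16×23.9 + 0.18×21.4 = 8.676
R = 10.36/8.676 = 1.194 kJ/s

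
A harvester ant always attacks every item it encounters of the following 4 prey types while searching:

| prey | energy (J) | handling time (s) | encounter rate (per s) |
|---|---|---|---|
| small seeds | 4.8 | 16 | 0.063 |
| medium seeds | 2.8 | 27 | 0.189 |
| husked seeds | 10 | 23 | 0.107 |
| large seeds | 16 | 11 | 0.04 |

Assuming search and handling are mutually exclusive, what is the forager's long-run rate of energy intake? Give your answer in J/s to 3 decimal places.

R = Σλ_iE_i / (1 + Σλ_ih_i)
Numerator: 0.063×4.8 + 0.189×2.8 + 0.107×10 + 0.04×16 = 2.542
Denominator: 1 + 0.063×16 + 0.189×27 + 0.107×23 + 0.04×11 = 10.01
R = 2.542/10.01 = 0.2539 J/s

0.254 J/s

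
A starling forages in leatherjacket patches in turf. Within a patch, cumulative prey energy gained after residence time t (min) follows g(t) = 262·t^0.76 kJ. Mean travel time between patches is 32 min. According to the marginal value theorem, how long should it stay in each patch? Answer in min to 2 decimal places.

101.33 min

Optimal t* satisfies g'(t*) = g(t*)/(T + t*).
g'(t) = 0.76·262·t^-0.24. Setting 0.76·262·t^-0.24 = 262·t^0.76/(32+t) gives 0.76(32+t) = t, so 0.24·t = 0.76×32.
t* = 0.76×32/0.24 = 101.3 min.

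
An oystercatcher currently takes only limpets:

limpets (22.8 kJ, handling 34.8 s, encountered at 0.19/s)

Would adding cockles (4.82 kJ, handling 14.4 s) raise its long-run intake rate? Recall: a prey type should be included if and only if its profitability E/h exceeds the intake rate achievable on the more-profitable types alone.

On limpets alone, R = ΣλE/(1+Σλh) = 4.332/7.612 = 0.5691 kJ/s.
cockles: E/h = 4.82/14.4 = 0.3347 kJ/s.
Since 0.3347 < R, time spent handling cockles is better spent searching.

No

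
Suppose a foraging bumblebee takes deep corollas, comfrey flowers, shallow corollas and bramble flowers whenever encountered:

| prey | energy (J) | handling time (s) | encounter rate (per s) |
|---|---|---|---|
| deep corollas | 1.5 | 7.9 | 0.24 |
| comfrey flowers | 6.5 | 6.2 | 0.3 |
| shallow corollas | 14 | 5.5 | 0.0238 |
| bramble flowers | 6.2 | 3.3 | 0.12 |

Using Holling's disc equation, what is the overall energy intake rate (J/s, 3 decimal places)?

Energy encountered per unit search time: 0.24×1.5 + 0.3×6.5 + 0.0238×14 + 0.12×6.2 = 3.387 J/s.
Handling time per unit search time: 0.24×7.9 + 0.3×6.2 + 0.0238×5.5 + 0.12×3.3 = 4.283.
Rate = 3.387/(1 + 4.283) = 0.6412 J/s.

0.641 J/s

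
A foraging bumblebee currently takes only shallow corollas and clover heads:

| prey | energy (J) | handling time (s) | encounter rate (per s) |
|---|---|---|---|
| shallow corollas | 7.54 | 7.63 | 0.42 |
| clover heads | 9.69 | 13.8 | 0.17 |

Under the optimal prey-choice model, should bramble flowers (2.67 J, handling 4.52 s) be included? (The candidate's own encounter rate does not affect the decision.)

No

Current rate: (0.42×7.54 + 0.17×9.69)/(1 + 0.42×7.63 + 0.17×13.8) = 0.7349 J/s.
Profitability of bramble flowers: 2.67/4.52 = 0.5907 J/s.
0.5907 < 0.7349, so adding bramble flowers would lower the average — exclude it.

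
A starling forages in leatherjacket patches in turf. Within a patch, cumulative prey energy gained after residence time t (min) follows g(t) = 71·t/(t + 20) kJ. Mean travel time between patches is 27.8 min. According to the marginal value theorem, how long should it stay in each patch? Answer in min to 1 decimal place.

By the marginal value theorem, leave when the instantaneous gain rate g'(t) equals the habitat-wide average g(t)/(T + t).
g'(t) = 71·20/(t + 20)². Setting 71·20/(t+20)² = 71t/[(t+20)(27.8+t)] gives 20(27.8+t) = t(t+20), so t² = 20×27.8 = 556.
t* = √556 = 23.58 min.

23.6 min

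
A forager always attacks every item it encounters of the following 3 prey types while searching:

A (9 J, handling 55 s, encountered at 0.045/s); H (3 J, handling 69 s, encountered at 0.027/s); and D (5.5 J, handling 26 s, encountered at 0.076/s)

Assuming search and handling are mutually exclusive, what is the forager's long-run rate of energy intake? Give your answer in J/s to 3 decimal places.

R = (0.045×9 + 0.027×3 + 0.076×5.5) / (1 + 0.045×55 + 0.027×69 + 0.076×26) = 0.904/7.314 = 0.1236 J/s.

0.124 J/s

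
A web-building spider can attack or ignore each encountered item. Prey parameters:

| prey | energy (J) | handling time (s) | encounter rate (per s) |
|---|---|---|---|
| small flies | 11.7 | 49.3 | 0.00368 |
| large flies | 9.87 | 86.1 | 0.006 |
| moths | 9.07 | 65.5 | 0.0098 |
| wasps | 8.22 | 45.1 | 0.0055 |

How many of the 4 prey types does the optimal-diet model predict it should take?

E/h in descending order: small flies 0.237, wasps 0.182, moths 0.138, large flies 0.115 J/s. The optimal diet is the largest prefix of this list for which every included type satisfies E_i/h_i > R on the types above it.
Rate on top 1: 0.03644. wasps: 0.182 > 0.03644 → include.
Rate on top 2: 0.06175. moths: 0.138 > 0.06175 → include.
Rate on top 3: 0.08552. large flies: 0.115 > 0.08552 → include.
Optimal diet: small flies, wasps, moths, large flies — 4 of 4 types.

4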